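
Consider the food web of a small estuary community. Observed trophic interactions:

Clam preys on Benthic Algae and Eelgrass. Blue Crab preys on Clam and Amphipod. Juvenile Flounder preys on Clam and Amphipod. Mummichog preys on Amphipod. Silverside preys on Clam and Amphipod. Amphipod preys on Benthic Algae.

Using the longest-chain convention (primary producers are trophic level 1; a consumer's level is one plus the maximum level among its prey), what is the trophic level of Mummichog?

Trophic level 3

Benthic Algae is a producer → level 1.
Amphipod eats Benthic Algae → level 2.
Mummichog eats Amphipod → level 3.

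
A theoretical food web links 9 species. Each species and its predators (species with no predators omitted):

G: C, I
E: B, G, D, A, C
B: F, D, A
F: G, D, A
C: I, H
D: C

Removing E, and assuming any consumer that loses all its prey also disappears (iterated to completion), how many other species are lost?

8

Remove E.
Round 1: B (all prey gone) → extinct.
Round 2: F (all prey gone) → extinct.
Round 3: G (all prey gone), D (all prey gone), A (all prey gone) → extinct.
Round 4: C (all prey gone) → extinct.
Round 5: I (all prey gone), H (all prey gone) → extinct.
No further losses. Total secondary extinctions: 8.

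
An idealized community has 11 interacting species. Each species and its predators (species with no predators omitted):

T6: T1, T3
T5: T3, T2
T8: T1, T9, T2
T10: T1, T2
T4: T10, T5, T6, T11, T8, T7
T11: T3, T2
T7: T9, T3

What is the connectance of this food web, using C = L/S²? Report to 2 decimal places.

The web has S = 11 species and L = 19 feeding links.
C = L / S² = 19 / 121 = 0.1570 ≈ 0.16.

C = 0.16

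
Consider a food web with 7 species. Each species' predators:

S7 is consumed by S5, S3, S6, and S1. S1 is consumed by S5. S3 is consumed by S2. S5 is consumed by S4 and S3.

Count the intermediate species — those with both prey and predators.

Intermediate species (has both prey and predators): S1, S5, S3.
Count: 3.

3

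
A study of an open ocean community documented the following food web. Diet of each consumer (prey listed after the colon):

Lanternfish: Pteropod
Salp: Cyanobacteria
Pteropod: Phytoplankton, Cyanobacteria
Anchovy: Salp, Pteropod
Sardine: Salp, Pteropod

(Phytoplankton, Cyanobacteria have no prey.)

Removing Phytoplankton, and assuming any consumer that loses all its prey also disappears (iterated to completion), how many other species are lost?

Remove Phytoplankton.
Every predator of it retains at least one other prey: Pteropod still has Cyanobacteria.
No consumer loses all prey, so no secondary extinctions occur.

0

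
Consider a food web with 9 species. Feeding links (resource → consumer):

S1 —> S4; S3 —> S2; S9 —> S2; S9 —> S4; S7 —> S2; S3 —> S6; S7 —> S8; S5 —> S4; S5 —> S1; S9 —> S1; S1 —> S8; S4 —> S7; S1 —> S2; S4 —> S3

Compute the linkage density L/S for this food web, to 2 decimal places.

L/S = 1.56

There are L = 14 links among S = 9 species.
L/S = 14/9 = 1.5556 ≈ 1.56.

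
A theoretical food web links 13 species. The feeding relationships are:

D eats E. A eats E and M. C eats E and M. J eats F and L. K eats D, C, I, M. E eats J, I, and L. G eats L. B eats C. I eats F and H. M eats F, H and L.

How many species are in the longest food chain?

5 species

One longest chain: H → I → E → C → B.
It has 5 species and 4 links.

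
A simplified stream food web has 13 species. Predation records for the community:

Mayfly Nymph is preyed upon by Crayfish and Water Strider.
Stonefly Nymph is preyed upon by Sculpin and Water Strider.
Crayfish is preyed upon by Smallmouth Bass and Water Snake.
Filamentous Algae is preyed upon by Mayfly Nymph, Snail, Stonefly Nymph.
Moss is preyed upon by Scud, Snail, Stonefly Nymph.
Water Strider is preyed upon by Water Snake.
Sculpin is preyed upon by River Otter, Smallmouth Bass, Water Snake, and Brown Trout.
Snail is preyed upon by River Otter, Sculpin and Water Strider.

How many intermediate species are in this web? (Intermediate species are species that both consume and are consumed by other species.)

6

Intermediate species (has both prey and predators): Stonefly Nymph, Mayfly Nymph, Snail, Crayfish, Sculpin, Water Strider.
Count: 6.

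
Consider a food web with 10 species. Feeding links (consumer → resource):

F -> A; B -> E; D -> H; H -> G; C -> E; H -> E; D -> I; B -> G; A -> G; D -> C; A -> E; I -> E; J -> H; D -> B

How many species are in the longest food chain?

3 species

One longest chain: E → A → F.
It has 3 species and 2 links.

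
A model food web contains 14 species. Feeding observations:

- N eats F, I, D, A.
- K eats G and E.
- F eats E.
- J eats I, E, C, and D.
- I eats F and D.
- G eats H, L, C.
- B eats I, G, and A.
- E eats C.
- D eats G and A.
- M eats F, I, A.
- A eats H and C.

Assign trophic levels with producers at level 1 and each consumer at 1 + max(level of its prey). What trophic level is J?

Trophic level 5

H is a producer → level 1.
G eats H (level 1); other prey at levels: L 1, C 1 → level 2.
D eats G (level 2); other prey at levels: A 2 → level 3.
I eats D (level 3); other prey at levels: F 3 → level 4.
J eats I (level 4); other prey at levels: C 1, E 2, D 3 → level 5.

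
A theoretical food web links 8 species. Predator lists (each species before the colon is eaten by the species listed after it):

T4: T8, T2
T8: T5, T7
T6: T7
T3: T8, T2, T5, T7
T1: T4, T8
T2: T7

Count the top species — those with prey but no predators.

Top species (has prey, but nothing eats it): T5, T7.
Count: 2.

2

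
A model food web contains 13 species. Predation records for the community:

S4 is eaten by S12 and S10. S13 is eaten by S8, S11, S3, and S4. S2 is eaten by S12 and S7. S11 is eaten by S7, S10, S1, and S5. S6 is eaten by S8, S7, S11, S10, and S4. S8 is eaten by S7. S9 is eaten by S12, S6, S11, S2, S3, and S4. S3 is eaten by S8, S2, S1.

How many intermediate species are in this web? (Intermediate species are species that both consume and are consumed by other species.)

Intermediate species (has both prey and predators): S3, S6, S4, S8, S2, S11.
Count: 6.

6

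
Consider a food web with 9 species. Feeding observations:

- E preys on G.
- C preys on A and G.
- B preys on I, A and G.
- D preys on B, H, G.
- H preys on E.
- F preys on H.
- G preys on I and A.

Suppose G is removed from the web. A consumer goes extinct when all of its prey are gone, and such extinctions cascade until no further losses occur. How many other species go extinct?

Remove G.
Round 1: E (all prey gone) → extinct.
Round 2: H (all prey gone) → extinct.
Round 3: F (all prey gone) → extinct.
No further losses. Total secondary extinctions: 3.

3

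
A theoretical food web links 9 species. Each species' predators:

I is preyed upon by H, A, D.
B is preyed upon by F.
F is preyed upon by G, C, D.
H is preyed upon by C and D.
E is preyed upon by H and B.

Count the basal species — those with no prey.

2

Basal species (no prey listed): I, E.
Count: 2.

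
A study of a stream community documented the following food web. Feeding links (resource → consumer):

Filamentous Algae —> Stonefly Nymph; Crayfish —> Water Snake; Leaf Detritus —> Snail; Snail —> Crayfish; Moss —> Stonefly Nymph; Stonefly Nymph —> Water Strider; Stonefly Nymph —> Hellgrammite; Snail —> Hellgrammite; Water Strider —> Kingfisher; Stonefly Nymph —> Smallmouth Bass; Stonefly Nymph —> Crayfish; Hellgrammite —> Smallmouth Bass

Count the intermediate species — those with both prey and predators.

5

Intermediate species (has both prey and predators): Snail, Stonefly Nymph, Crayfish, Hellgrammite, Water Strider.
Count: 5.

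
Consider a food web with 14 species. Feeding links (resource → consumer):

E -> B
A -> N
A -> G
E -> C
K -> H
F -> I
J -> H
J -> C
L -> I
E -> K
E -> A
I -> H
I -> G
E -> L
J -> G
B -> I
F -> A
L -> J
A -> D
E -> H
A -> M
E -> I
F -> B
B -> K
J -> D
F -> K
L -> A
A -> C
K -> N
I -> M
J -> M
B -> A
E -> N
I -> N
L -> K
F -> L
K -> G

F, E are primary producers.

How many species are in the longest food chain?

4 species

One longest chain: F → B → A → N.
It has 4 species and 3 links.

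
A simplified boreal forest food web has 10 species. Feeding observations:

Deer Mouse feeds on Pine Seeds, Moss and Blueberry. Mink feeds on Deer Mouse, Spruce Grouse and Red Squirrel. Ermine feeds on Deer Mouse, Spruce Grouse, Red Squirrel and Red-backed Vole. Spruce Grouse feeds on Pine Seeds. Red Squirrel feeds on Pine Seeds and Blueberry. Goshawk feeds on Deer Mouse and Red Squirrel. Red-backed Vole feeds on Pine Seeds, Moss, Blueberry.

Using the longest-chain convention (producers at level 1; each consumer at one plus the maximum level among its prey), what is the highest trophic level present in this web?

Producers (level 1): Moss, Pine Seeds, Blueberry.
Moss → Deer Mouse → Goshawk gives Goshawk level 3.
No species has a prey at level 3, so no species reaches level 4.

3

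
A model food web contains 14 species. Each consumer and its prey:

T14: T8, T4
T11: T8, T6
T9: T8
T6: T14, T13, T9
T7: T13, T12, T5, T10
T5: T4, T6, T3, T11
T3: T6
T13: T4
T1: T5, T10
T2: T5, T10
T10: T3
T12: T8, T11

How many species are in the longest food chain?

6 species

One longest chain: T8 → T14 → T6 → T3 → T5 → T1.
It has 6 species and 5 links.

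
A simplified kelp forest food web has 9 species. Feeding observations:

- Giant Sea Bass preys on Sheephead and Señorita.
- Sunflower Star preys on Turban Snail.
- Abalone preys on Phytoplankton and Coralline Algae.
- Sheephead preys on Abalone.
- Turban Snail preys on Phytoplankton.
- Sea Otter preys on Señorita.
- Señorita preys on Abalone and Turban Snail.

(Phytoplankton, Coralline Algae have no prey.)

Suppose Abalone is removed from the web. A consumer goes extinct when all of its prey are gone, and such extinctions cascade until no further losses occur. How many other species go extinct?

Remove Abalone.
Round 1: Sheephead (all prey gone) → extinct.
No further losses. Total secondary extinctions: 1.

1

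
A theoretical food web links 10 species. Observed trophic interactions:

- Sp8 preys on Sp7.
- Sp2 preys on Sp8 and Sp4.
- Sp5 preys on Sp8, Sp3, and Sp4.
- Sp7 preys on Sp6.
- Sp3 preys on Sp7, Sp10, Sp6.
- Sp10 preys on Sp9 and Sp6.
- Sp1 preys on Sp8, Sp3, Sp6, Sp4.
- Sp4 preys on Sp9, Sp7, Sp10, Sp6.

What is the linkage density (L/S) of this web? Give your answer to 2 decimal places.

There are L = 20 links among S = 10 species.
L/S = 20/10 = 2.0000 ≈ 2.00.

L/S = 2.00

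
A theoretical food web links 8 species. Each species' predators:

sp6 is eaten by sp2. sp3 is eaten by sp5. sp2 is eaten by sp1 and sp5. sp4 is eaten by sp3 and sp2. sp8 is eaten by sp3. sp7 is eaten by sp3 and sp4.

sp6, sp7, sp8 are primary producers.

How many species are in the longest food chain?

One longest chain: sp7 → sp4 → sp2 → sp5.
It has 4 species and 3 links.

4 species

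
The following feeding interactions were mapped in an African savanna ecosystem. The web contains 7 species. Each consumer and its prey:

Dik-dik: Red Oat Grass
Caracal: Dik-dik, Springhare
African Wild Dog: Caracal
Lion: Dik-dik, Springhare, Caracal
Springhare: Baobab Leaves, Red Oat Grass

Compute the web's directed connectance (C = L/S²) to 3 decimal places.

C = 0.184

The web has S = 7 species and L = 9 feeding links.
C = L / S² = 9 / 49 = 0.1837 ≈ 0.184.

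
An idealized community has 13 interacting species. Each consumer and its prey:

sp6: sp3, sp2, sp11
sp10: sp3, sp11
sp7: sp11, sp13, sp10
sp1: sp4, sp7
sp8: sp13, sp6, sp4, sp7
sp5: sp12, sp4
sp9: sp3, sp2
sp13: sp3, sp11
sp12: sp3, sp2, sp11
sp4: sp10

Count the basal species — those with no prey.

Basal species (no prey listed): sp3, sp2, sp11.
Count: 3.

3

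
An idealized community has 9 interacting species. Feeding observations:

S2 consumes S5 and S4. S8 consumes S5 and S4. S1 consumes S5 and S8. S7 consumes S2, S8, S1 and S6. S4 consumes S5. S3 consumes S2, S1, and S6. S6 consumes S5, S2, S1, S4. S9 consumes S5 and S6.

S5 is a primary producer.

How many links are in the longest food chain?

One longest chain: S5 → S4 → S8 → S1 → S6 → S3.
It has 6 species and 5 links.

5 links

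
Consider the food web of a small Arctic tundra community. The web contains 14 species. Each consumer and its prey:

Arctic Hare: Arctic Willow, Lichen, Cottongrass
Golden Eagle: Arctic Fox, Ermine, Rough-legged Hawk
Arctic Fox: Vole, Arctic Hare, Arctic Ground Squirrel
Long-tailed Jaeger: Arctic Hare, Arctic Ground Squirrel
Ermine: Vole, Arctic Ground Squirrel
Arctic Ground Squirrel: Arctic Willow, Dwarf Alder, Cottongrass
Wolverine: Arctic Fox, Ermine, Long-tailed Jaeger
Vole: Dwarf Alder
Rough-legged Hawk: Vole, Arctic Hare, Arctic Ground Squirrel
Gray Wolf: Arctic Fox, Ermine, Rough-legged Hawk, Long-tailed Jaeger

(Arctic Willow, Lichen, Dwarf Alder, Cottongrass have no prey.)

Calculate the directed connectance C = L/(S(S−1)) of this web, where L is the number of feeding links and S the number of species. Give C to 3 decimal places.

The web has S = 14 species and L = 27 feeding links.
C = L / (S(S−1)) = 27 / 182 = 0.1484 ≈ 0.148.

C = 0.148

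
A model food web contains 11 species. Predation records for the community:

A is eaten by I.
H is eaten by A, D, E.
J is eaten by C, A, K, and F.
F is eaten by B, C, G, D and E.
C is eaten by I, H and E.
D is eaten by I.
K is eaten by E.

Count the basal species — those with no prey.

Basal species (no prey listed): J.
Count: 1.

1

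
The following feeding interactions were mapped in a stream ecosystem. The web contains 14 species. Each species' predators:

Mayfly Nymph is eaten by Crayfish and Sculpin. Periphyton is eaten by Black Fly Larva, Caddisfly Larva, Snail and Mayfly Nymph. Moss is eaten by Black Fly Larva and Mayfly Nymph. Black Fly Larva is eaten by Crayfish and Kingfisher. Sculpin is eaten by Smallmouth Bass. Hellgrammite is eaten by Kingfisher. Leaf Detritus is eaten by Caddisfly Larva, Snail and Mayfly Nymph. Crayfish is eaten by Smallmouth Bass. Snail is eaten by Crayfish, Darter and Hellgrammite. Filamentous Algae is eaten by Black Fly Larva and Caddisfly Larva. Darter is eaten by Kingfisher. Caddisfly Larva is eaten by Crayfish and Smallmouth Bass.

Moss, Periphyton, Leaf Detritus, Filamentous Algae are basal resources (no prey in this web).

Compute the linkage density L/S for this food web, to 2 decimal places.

There are L = 24 links among S = 14 species.
L/S = 24/14 = 1.7143 ≈ 1.71.

L/S = 1.71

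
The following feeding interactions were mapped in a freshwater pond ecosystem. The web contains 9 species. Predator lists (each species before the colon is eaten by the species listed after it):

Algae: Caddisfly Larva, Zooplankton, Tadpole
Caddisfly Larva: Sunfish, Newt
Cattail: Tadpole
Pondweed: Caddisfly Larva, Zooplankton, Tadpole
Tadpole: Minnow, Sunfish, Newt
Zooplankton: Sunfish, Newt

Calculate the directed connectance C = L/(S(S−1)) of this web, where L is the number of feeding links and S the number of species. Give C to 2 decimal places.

C = 0.19

The web has S = 9 species and L = 14 feeding links.
C = L / (S(S−1)) = 14 / 72 = 0.1944 ≈ 0.19.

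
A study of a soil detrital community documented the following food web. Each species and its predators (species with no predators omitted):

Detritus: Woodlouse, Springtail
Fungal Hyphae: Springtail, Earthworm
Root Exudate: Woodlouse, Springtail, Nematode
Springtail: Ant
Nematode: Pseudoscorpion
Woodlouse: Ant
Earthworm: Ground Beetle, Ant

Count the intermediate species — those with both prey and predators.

Intermediate species (has both prey and predators): Woodlouse, Springtail, Earthworm, Nematode.
Count: 4.

4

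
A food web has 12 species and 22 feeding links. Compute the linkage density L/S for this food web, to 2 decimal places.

L/S = 1.83

There are L = 22 links among S = 12 species.
L/S = 22/12 = 1.8333 ≈ 1.83.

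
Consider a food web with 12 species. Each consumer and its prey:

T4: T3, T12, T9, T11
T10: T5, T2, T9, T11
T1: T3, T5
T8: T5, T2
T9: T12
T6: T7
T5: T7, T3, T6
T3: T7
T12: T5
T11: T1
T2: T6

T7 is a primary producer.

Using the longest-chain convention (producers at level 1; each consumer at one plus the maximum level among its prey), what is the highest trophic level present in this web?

Producers (level 1): T7.
T7 → T3 → T5 → T12 → T9 → T4 gives T4 level 6.
No species has a prey at level 6, so no species reaches level 7.

6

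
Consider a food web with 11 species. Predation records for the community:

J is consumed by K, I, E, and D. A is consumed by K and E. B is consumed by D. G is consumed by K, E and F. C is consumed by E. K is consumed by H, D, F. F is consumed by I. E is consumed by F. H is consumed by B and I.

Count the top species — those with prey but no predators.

2

Top species (has prey, but nothing eats it): I, D.
Count: 2.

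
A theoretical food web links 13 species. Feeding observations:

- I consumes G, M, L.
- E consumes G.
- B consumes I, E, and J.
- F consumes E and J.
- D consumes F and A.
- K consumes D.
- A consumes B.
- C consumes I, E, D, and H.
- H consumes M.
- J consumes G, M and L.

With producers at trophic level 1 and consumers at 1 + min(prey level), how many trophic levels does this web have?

5

Producers (level 1): G, M, L.
Following each consumer down to its lowest-level prey: G → J → F → D → K (levels 1 through 5).
All prey of K (D 4) are at level 4 or above, so K is at level 1 + 4 = 5.
Every consumer has at least one prey at level 4 or below, so none exceeds level 5.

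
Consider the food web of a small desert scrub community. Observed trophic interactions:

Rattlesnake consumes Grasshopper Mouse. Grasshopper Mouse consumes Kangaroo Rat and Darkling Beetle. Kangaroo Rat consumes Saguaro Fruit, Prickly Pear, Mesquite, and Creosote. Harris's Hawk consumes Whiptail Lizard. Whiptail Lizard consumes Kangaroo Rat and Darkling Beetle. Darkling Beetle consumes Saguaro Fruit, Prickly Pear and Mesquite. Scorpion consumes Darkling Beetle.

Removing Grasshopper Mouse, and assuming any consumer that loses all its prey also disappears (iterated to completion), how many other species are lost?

Remove Grasshopper Mouse.
Round 1: Rattlesnake (all prey gone) → extinct.
No further losses. Total secondary extinctions: 1.

1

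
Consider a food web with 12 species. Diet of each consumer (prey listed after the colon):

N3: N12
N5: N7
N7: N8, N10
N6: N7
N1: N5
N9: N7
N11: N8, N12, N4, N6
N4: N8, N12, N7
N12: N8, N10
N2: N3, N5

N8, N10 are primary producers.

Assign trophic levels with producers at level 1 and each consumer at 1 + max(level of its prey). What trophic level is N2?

Trophic level 4

N8 is a producer → level 1.
N12 eats N8 (level 1); other prey at levels: N10 1 → level 2.
N3 eats N12 → level 3.
N2 eats N3 (level 3); other prey at levels: N5 3 → level 4.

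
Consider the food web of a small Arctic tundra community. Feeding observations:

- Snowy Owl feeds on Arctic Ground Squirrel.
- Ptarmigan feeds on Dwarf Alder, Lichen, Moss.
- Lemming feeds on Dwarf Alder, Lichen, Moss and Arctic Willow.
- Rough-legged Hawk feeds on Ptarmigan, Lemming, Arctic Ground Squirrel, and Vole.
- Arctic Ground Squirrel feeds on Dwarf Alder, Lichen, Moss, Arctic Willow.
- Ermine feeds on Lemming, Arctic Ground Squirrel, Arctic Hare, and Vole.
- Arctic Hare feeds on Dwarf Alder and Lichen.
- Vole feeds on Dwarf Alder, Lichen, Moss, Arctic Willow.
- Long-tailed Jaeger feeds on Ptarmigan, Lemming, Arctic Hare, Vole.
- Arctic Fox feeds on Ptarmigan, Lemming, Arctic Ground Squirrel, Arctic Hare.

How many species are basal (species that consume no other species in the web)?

4

Basal species (no prey listed): Arctic Willow, Dwarf Alder, Lichen, Moss.
Count: 4.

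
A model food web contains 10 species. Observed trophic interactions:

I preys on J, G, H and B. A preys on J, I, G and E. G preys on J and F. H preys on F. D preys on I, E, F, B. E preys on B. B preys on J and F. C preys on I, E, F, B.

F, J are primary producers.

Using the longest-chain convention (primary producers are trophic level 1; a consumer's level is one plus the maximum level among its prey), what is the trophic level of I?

Trophic level 3

F is a producer → level 1.
H eats F → level 2.
I eats H (level 2); other prey at levels: J 1, B 2, G 2 → level 3.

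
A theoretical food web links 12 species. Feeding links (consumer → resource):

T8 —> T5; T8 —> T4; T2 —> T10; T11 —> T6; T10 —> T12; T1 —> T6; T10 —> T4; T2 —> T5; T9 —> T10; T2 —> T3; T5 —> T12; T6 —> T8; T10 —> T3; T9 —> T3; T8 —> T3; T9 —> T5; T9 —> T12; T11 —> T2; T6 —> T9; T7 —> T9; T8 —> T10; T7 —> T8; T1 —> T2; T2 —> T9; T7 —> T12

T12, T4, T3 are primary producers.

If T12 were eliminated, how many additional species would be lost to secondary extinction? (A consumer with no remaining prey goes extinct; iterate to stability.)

Remove T12.
Round 1: T5 (all prey gone) → extinct.
No further losses. Total secondary extinctions: 1.

1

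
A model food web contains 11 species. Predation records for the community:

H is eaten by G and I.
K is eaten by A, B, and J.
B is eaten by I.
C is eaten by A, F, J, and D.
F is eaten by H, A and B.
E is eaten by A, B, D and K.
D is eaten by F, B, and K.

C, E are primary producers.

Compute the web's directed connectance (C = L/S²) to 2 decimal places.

The web has S = 11 species and L = 20 feeding links.
C = L / S² = 20 / 121 = 0.1653 ≈ 0.17.

C = 0.17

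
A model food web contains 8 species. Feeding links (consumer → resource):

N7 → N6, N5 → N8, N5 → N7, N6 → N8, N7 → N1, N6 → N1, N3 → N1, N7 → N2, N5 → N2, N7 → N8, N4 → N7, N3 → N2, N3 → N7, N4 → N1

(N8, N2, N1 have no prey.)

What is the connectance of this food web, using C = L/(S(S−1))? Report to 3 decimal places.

C = 0.250

The web has S = 8 species and L = 14 feeding links.
C = L / (S(S−1)) = 14 / 56 = 0.2500 ≈ 0.250.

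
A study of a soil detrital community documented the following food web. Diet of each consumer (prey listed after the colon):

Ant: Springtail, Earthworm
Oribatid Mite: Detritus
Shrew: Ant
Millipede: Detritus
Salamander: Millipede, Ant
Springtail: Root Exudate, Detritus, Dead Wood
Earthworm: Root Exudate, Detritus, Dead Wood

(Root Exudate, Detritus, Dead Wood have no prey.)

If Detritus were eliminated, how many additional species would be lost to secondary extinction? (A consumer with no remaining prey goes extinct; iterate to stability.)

2

Remove Detritus.
Round 1: Millipede (all prey gone), Oribatid Mite (all prey gone) → extinct.
No further losses. Total secondary extinctions: 2.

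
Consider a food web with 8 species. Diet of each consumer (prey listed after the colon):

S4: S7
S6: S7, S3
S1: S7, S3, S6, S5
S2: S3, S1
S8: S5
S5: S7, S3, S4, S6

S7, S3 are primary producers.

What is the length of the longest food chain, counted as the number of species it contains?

One longest chain: S7 → S4 → S5 → S1 → S2.
It has 5 species and 4 links.

5 species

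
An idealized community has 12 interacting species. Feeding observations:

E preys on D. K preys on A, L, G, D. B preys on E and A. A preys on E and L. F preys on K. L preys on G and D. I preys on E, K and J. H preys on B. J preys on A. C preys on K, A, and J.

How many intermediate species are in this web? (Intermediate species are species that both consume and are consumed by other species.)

6

Intermediate species (has both prey and predators): L, E, A, J, B, K.
Count: 6.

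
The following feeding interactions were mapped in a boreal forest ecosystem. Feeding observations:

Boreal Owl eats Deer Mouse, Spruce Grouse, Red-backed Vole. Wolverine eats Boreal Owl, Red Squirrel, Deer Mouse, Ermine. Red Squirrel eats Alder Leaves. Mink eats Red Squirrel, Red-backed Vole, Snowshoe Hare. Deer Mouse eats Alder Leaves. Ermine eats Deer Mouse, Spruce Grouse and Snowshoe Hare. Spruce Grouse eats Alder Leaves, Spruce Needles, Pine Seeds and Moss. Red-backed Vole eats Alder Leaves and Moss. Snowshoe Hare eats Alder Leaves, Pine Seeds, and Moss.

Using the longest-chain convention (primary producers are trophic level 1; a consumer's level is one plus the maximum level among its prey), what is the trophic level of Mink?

Alder Leaves is a producer → level 1.
Red Squirrel eats Alder Leaves → level 2.
Mink eats Red Squirrel (level 2); other prey at levels: Red-backed Vole 2, Snowshoe Hare 2 → level 3.

Trophic level 3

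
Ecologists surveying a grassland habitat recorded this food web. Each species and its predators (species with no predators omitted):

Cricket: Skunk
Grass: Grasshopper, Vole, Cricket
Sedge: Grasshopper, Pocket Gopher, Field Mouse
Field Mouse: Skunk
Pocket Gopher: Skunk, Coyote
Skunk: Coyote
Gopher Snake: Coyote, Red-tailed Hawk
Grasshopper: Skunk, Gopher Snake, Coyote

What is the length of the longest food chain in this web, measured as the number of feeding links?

3 links

One longest chain: Grass → Grasshopper → Gopher Snake → Coyote.
It has 4 species and 3 links.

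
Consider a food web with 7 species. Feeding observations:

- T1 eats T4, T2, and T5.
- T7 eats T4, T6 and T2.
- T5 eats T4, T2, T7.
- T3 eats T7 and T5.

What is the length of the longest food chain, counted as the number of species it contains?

4 species

One longest chain: T2 → T7 → T5 → T1.
It has 4 species and 3 links.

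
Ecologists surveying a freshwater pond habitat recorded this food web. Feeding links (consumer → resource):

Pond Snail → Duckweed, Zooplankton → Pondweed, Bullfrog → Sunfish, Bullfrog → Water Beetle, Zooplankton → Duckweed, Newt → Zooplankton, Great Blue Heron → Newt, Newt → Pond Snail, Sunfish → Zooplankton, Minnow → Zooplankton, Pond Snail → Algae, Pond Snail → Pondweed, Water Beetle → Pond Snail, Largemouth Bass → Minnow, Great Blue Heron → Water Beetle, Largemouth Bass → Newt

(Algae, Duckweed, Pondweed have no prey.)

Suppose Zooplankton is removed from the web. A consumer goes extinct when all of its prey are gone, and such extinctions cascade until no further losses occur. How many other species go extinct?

2

Remove Zooplankton.
Round 1: Minnow (all prey gone), Sunfish (all prey gone) → extinct.
No further losses. Total secondary extinctions: 2.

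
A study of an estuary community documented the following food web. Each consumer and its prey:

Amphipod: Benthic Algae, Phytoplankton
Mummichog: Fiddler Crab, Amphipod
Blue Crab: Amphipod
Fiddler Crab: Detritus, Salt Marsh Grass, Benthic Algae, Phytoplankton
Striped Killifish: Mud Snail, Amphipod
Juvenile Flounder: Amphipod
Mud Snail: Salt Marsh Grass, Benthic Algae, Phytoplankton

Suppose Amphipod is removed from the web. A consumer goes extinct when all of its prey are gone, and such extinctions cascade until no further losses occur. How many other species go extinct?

Remove Amphipod.
Round 1: Blue Crab (all prey gone), Juvenile Flounder (all prey gone) → extinct.
No further losses. Total secondary extinctions: 2.

2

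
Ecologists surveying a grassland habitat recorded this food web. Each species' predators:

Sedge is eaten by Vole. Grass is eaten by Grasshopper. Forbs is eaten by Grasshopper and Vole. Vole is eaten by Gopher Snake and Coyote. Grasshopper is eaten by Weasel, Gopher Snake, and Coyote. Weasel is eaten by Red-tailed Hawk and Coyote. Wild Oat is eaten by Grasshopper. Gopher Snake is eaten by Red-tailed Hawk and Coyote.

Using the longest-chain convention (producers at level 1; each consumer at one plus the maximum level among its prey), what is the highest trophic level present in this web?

4

Producers (level 1): Wild Oat, Sedge, Forbs, Grass.
Wild Oat → Grasshopper → Weasel → Coyote gives Coyote level 4.
No species has a prey at level 4, so no species reaches level 5.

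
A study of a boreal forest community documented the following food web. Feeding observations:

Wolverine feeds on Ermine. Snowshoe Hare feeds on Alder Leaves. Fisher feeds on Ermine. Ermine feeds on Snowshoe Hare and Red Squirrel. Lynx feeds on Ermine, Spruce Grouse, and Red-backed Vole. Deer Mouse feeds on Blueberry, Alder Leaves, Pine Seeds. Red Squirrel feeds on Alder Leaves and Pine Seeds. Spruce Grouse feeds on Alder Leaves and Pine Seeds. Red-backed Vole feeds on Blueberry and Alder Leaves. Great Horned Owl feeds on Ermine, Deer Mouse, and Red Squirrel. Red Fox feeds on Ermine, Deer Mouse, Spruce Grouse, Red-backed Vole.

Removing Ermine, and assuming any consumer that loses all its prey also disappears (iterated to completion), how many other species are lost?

Remove Ermine.
Round 1: Fisher (all prey gone), Wolverine (all prey gone) → extinct.
No further losses. Total secondary extinctions: 2.

2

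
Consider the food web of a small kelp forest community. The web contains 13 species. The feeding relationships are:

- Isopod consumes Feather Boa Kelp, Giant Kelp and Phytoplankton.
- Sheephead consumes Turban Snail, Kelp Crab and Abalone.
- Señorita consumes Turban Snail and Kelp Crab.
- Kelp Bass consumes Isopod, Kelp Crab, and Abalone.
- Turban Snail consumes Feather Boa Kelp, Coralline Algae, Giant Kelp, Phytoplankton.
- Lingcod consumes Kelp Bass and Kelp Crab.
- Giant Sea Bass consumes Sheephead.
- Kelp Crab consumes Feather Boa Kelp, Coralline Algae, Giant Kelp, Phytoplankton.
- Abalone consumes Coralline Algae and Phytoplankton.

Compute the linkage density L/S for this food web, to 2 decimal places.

There are L = 24 links among S = 13 species.
L/S = 24/13 = 1.8462 ≈ 1.85.

L/S = 1.85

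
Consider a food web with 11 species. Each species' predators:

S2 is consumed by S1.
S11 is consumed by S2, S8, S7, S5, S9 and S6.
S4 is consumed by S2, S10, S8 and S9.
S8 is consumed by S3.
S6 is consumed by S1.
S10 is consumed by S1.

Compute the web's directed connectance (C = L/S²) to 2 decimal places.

The web has S = 11 species and L = 14 feeding links.
C = L / S² = 14 / 121 = 0.1157 ≈ 0.12.

C = 0.12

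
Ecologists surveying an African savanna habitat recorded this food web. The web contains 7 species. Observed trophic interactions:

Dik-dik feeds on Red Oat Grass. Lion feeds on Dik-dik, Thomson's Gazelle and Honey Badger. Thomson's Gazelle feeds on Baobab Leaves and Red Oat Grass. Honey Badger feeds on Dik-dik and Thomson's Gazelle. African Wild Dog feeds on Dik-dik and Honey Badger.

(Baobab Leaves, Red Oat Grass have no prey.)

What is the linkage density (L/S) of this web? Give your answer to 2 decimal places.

L/S = 1.43

There are L = 10 links among S = 7 species.
L/S = 10/7 = 1.4286 ≈ 1.43.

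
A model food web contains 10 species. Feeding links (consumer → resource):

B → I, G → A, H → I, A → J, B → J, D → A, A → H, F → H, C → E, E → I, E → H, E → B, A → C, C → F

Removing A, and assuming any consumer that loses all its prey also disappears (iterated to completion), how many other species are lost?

2

Remove A.
Round 1: G (all prey gone), D (all prey gone) → extinct.
No further losses. Total secondary extinctions: 2.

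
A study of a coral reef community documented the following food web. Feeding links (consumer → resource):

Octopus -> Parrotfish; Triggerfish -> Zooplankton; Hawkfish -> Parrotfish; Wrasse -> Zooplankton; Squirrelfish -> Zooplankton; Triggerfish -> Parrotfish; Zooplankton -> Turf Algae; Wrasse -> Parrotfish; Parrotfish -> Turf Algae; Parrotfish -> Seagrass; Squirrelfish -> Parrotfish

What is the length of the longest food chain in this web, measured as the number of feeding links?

2 links

One longest chain: Seagrass → Parrotfish → Octopus.
It has 3 species and 2 links.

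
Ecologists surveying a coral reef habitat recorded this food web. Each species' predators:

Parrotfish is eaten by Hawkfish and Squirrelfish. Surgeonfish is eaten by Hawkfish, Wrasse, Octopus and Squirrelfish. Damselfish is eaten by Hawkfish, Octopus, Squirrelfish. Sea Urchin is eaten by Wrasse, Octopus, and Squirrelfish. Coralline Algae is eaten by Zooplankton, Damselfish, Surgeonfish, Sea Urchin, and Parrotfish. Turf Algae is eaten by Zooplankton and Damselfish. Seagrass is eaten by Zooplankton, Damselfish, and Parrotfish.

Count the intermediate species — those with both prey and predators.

4

Intermediate species (has both prey and predators): Damselfish, Parrotfish, Surgeonfish, Sea Urchin.
Count: 4.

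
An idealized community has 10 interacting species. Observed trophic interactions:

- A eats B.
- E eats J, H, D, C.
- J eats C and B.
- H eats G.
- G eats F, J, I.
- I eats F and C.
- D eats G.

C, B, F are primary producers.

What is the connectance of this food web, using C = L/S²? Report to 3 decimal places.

C = 0.140

The web has S = 10 species and L = 14 feeding links.
C = L / S² = 14 / 100 = 0.1400 ≈ 0.140.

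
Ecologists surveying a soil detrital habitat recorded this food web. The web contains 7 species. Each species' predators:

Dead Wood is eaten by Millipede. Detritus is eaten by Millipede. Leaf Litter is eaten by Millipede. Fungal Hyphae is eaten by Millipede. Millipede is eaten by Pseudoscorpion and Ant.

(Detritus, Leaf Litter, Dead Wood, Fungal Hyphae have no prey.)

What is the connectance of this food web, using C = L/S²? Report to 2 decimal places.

C = 0.12

The web has S = 7 species and L = 6 feeding links.
C = L / S² = 6 / 49 = 0.1224 ≈ 0.12.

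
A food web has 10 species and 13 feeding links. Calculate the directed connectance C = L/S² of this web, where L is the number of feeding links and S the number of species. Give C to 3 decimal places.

The web has S = 10 species and L = 13 feeding links.
C = L / S² = 13 / 100 = 0.1300 ≈ 0.130.

C = 0.130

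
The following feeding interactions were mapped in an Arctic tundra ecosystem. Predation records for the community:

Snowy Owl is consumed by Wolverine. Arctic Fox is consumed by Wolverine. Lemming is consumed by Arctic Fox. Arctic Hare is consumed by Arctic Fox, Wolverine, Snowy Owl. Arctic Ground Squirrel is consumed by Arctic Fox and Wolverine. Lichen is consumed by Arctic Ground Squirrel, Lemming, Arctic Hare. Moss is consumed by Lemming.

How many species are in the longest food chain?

One longest chain: Lichen → Arctic Hare → Snowy Owl → Wolverine.
It has 4 species and 3 links.

4 species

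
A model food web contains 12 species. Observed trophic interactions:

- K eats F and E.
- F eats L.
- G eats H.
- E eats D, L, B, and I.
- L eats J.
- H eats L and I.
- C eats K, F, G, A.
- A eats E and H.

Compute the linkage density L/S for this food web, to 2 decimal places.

L/S = 1.42

There are L = 17 links among S = 12 species.
L/S = 17/12 = 1.4167 ≈ 1.42.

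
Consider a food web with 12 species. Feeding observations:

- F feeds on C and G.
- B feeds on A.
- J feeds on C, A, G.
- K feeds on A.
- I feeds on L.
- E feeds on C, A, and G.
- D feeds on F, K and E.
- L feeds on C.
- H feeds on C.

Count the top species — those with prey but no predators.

5

Top species (has prey, but nothing eats it): B, J, H, I, D.
Count: 5.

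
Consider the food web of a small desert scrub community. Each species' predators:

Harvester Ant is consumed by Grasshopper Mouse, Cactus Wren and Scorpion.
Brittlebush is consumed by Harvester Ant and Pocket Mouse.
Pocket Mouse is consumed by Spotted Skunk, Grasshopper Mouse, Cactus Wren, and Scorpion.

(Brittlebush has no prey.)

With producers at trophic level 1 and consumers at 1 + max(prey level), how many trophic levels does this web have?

Producers (level 1): Brittlebush.
Brittlebush → Pocket Mouse → Spotted Skunk gives Spotted Skunk level 3.
No species has a prey at level 3, so no species reaches level 4.

3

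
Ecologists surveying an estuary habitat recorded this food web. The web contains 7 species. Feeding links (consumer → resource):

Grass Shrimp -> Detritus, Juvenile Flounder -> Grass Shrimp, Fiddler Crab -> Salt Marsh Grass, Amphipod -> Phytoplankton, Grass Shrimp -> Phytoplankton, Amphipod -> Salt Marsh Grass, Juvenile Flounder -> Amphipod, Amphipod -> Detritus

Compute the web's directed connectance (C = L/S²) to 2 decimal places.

C = 0.16

The web has S = 7 species and L = 8 feeding links.
C = L / S² = 8 / 49 = 0.1633 ≈ 0.16.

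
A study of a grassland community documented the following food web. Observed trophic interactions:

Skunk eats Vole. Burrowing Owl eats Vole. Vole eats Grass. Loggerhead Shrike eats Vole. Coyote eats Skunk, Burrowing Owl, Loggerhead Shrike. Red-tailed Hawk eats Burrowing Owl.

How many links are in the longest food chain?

One longest chain: Grass → Vole → Loggerhead Shrike → Coyote.
It has 4 species and 3 links.

3 links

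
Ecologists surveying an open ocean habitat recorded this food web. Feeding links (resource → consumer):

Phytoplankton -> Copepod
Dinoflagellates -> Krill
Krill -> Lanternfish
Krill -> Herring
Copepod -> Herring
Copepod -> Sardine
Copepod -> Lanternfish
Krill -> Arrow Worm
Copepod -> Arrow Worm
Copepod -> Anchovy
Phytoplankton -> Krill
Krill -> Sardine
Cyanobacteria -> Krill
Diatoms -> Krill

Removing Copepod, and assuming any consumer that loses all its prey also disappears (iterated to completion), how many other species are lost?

Remove Copepod.
Round 1: Anchovy (all prey gone) → extinct.
No further losses. Total secondary extinctions: 1.

1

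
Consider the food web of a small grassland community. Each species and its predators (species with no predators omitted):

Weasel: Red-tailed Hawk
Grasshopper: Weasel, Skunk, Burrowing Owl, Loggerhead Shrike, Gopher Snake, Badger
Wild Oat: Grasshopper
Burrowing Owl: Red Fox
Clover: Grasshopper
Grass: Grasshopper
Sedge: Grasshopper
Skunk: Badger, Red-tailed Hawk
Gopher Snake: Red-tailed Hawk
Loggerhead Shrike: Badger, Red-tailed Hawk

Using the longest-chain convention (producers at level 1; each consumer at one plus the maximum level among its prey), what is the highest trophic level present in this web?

4

Producers (level 1): Clover, Wild Oat, Sedge, Grass.
Clover → Grasshopper → Burrowing Owl → Red Fox gives Red Fox level 4.
No species has a prey at level 4, so no species reaches level 5.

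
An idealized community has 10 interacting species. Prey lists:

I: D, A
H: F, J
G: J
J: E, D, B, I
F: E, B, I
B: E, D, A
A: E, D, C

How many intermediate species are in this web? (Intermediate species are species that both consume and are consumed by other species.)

Intermediate species (has both prey and predators): A, B, I, F, J.
Count: 5.

5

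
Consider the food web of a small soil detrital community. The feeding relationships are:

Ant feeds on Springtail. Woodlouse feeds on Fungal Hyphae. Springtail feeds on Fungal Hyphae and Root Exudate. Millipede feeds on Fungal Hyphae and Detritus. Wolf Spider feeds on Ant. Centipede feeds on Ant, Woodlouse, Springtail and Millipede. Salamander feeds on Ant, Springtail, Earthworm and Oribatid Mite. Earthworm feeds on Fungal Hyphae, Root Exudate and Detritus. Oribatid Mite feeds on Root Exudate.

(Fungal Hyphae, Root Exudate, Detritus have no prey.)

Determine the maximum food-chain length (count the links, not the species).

One longest chain: Fungal Hyphae → Springtail → Ant → Wolf Spider.
It has 4 species and 3 links.

3 links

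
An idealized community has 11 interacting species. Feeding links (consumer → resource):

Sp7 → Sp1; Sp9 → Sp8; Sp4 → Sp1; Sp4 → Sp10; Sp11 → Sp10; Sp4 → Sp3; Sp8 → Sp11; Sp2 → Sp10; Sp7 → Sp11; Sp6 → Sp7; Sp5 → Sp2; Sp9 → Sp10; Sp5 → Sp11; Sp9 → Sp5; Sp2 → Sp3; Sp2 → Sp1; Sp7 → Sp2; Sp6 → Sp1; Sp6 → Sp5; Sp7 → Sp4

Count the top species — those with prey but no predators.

2

Top species (has prey, but nothing eats it): Sp6, Sp9.
Count: 2.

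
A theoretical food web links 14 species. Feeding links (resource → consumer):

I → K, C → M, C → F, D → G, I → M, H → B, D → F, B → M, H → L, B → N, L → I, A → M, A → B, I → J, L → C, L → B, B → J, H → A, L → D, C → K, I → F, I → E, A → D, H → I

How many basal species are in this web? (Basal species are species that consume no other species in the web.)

1

Basal species (no prey listed): H.
Count: 1.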